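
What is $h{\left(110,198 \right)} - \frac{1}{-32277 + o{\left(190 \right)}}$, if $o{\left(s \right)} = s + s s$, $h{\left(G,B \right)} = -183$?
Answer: $- \frac{734380}{4013} \approx -183.0$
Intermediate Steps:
$o{\left(s \right)} = s + s^{2}$
$h{\left(110,198 \right)} - \frac{1}{-32277 + o{\left(190 \right)}} = -183 - \frac{1}{-32277 + 190 \left(1 + 190\right)} = -183 - \frac{1}{-32277 + 190 \cdot 191} = -183 - \frac{1}{-32277 + 36290} = -183 - \frac{1}{4013} = - \frac{734380}{4013}$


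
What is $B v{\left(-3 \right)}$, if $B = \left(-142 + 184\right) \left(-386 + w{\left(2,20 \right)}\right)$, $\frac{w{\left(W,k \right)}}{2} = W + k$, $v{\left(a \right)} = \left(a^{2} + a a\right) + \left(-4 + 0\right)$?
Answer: $-201096$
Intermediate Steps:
$v{\left(a \right)} = -4 + 2 a^{2}$ ($v{\left(a \right)} = \left(a^{2} + a^{2}\right) - 4 = 2 a^{2} - 4 = -4 + 2 a^{2}$)
$w{\left(W,k \right)} = 2 W + 2 k$ ($w{\left(W,k \right)} = 2 \left(W + k\right) = 2 W + 2 k$)
$B = -14364$ ($B = \left(-142 + 184\right) \left(-386 + \left(2 \cdot 2 + 2 \cdot 20\right)\right) = 42 \left(-386 + \left(4 + 40\right)\right) = 42 \left(-386 + 44\right) = 42 \left(-342\right) = -14364$)
$B v{\left(-3 \right)} = - 14364 \left(-4 + 2 \left(-3\right)^{2}\right) = - 14364 \left(-4 + 2 \cdot 9\right) = - 14364 \left(-4 + 18\right) = \left(-14364\right) 14 = -201096$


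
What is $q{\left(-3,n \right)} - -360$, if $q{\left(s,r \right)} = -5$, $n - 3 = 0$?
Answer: $355$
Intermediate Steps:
$n = 3$ ($n = 3 + 0 = 3$)
$q{\left(-3,n \right)} - -360 = -5 - -360 = -5 + 360 = 355$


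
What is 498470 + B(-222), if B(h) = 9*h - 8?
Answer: 496464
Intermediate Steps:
B(h) = -8 + 9*h
498470 + B(-222) = 498470 + (-8 + 9*(-222)) = 498470 + (-8 - 1998) = 498470 - 2006 = 496464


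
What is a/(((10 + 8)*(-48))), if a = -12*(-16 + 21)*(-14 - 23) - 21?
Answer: -733/288 ≈ -2.5451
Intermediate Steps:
a = 2199 (a = -60*(-37) - 21 = -12*(-185) - 21 = 2220 - 21 = 2199)
a/(((10 + 8)*(-48))) = 2199/(((10 + 8)*(-48))) = 2199/((18*(-48))) = 2199/(-864) = 2199*(-1/864) = -733/288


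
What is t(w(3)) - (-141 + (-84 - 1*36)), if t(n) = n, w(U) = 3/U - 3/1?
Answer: 259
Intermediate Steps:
w(U) = -3 + 3/U (w(U) = 3/U - 3*1 = 3/U - 3 = -3 + 3/U)
t(w(3)) - (-141 + (-84 - 1*36)) = (-3 + 3/3) - (-141 + (-84 - 1*36)) = (-3 + 3*(⅓)) - (-141 + (-84 - 36)) = (-3 + 1) - (-141 - 120) = -2 - 1*(-261) = -2 + 261 = 259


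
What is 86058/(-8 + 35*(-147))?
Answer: -86058/5153 ≈ -16.701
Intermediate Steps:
86058/(-8 + 35*(-147)) = 86058/(-8 - 5145) = 86058/(-5153) = 86058*(-1/5153) = -86058/5153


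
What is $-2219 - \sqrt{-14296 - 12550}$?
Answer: $-2219 - i \sqrt{26846} \approx -2219.0 - 163.85 i$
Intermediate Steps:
$-2219 - \sqrt{-14296 - 12550} = -2219 - \sqrt{-26846} = -2219 - i \sqrt{26846}$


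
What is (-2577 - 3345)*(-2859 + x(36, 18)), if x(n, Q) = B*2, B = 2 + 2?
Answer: 16883622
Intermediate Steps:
B = 4
x(n, Q) = 8 (x(n, Q) = 4*2 = 8)
(-2577 - 3345)*(-2859 + x(36, 18)) = (-2577 - 3345)*(-2859 + 8) = -5922*(-2851) = 16883622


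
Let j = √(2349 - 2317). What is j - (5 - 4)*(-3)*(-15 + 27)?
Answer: 36 + 4*√2 ≈ 41.657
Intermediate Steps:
j = 4*√2 (j = √32 = 4*√2 ≈ 5.6569)
j - (5 - 4)*(-3)*(-15 + 27) = 4*√2 - (5 - 4)*(-3)*(-15 + 27) = 4*√2 - 1*(-3)*12 = 4*√2 - (-3)*12 = 4*√2 - 1*(-36) = 4*√2 + 36 = 36 + 4*√2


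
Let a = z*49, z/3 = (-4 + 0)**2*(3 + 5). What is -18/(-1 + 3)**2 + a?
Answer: 37623/2 ≈ 18812.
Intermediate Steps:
z = 384 (z = 3*((-4 + 0)**2*(3 + 5)) = 3*((-4)**2*8) = 3*(16*8) = 3*128 = 384)
a = 18816 (a = 384*49 = 18816)
-18/(-1 + 3)**2 + a = -18/(-1 + 3)**2 + 18816 = -18/2**2 + 18816 = -18/4 + 18816 = (1/4)*(-18) + 18816 = -9/2 + 18816 = 37623/2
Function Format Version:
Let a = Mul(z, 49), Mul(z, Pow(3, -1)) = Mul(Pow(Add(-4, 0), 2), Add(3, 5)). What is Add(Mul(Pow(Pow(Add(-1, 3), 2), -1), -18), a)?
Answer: Rational(37623, 2) ≈ 18812.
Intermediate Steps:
z = 384 (z = Mul(3, Mul(Pow(Add(-4, 0), 2), Add(3, 5))) = Mul(3, Mul(Pow(-4, 2), 8)) = Mul(3, Mul(16, 8)) = Mul(3, 128) = 384)
a = 18816 (a = Mul(384, 49) = 18816)
Add(Mul(Pow(Pow(Add(-1, 3), 2), -1), -18), a) = Add(Mul(Pow(Pow(Add(-1, 3), 2), -1), -18), 18816) = Add(Mul(Pow(Pow(2, 2), -1), -18), 18816) = Add(Mul(Pow(4, -1), -18), 18816) = Add(Mul(Rational(1, 4), -18), 18816) = Add(Rational(-9, 2), 18816) = Rational(37623, 2)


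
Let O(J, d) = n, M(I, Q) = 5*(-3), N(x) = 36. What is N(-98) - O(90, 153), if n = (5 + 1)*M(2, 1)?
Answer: 126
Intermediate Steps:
M(I, Q) = -15
n = -90 (n = (5 + 1)*(-15) = 6*(-15) = -90)
O(J, d) = -90
N(-98) - O(90, 153) = 36 - 1*(-90) = 36 + 90 = 126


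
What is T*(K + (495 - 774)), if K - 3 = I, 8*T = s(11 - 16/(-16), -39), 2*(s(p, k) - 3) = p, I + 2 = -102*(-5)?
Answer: 261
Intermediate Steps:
I = 508 (I = -2 - 102*(-5) = -2 + 510 = 508)
s(p, k) = 3 + p/2
T = 9/8 (T = (3 + (11 - 16/(-16))/2)/8 = (3 + (11 - 16*(-1)/16)/2)/8 = (3 + (11 - 1*(-1))/2)/8 = (3 + (11 + 1)/2)/8 = (3 + (½)*12)/8 = (3 + 6)/8 = (⅛)*9 = 9/8 ≈ 1.1250)
K = 511 (K = 3 + 508 = 511)
T*(K + (495 - 774)) = 9*(511 + (495 - 774))/8 = 9*(511 - 279)/8 = (9/8)*232 = 261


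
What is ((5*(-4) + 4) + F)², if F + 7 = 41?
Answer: 324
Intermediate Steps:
F = 34 (F = -7 + 41 = 34)
((5*(-4) + 4) + F)² = ((5*(-4) + 4) + 34)² = ((-20 + 4) + 34)² = (-16 + 34)² = 18² = 324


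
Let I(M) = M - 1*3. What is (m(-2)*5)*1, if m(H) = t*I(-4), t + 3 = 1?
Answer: 70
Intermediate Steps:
I(M) = -3 + M (I(M) = M - 3 = -3 + M)
t = -2 (t = -3 + 1 = -2)
m(H) = 14 (m(H) = -2*(-3 - 4) = -2*(-7) = 14)
(m(-2)*5)*1 = (14*5)*1 = 70*1 = 70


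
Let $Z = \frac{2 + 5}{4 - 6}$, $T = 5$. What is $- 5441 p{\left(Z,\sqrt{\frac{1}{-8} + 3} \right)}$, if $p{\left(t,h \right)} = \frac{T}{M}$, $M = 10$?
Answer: $- \frac{5441}{2} \approx -2720.5$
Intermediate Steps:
$Z = - \frac{7}{2}$ ($Z = \frac{7}{-2} = 7 \left(- \frac{1}{2}\right) = - \frac{7}{2} \approx -3.5$)
$p{\left(t,h \right)} = \frac{1}{2}$ ($p{\left(t,h \right)} = \frac{5}{10} = 5 \cdot \frac{1}{10} = \frac{1}{2}$)
$- 5441 p{\left(Z,\sqrt{\frac{1}{-8} + 3} \right)} = \left(-5441\right) \frac{1}{2} = - \frac{5441}{2}$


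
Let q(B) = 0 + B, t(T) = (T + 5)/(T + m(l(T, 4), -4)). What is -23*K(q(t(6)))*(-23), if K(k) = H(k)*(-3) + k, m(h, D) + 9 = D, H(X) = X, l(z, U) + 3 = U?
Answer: 11638/7 ≈ 1662.6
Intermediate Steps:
l(z, U) = -3 + U
m(h, D) = -9 + D
t(T) = (5 + T)/(-13 + T) (t(T) = (T + 5)/(T + (-9 - 4)) = (5 + T)/(T - 13) = (5 + T)/(-13 + T))
q(B) = B
K(k) = -2*k (K(k) = k*(-3) + k = -3*k + k = -2*k)
-23*K(q(t(6)))*(-23) = -(-46)*(5 + 6)/(-13 + 6)*(-23) = -(-46)*11/(-7)*(-23) = -(-46)*(-1/7*11)*(-23) = -(-46)*(-11)/7*(-23) = -23*22/7*(-23) = -506/7*(-23) = 11638/7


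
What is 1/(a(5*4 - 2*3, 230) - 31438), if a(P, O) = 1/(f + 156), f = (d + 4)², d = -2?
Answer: -160/5030079 ≈ -3.1809e-5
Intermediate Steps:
f = 4 (f = (-2 + 4)² = 2² = 4)
a(P, O) = 1/160 (a(P, O) = 1/(4 + 156) = 1/160)
1/(a(5*4 - 2*3, 230) - 31438) = 1/(1/160 - 31438) = 1/(-5030079/160) = -160/5030079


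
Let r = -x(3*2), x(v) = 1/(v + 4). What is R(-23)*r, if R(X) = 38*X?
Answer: 437/5 ≈ 87.400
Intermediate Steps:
x(v) = 1/(4 + v)
r = -⅒ (r = -1/(4 + 3*2) = -1/(4 + 6) = -1/10 = -1*⅒ = -⅒ ≈ -0.10000)
R(-23)*r = (38*(-23))*(-⅒) = -874*(-⅒) = 437/5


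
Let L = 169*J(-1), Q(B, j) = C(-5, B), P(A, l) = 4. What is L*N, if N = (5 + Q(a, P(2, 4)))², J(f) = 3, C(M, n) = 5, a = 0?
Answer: 50700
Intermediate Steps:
Q(B, j) = 5
L = 507 (L = 169*3 = 507)
N = 100 (N = (5 + 5)² = 10² = 100)
L*N = 507*100 = 50700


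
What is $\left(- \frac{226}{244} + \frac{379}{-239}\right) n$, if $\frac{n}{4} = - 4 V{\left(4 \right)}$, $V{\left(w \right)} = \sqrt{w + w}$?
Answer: $\frac{1171920 \sqrt{2}}{14579} \approx 113.68$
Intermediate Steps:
$V{\left(w \right)} = \sqrt{2} \sqrt{w}$ ($V{\left(w \right)} = \sqrt{2 w} = \sqrt{2} \sqrt{w}$)
$n = - 32 \sqrt{2}$ ($n = 4 \left(- 4 \sqrt{2} \sqrt{4}\right) = 4 \left(- 4 \sqrt{2} \cdot 2\right) = 4 \left(- 4 \cdot 2 \sqrt{2}\right) = 4 \left(- 8 \sqrt{2}\right) = - 32 \sqrt{2} \approx -45.255$)
$\left(- \frac{226}{244} + \frac{379}{-239}\right) n = \left(- \frac{226}{244} + \frac{379}{-239}\right) \left(- 32 \sqrt{2}\right) = \left(\left(-226\right) \frac{1}{244} + 379 \left(- \frac{1}{239}\right)\right) \left(- 32 \sqrt{2}\right) = \left(- \frac{113}{122} - \frac{379}{239}\right) \left(- 32 \sqrt{2}\right) = - \frac{73245 \left(- 32 \sqrt{2}\right)}{29158} = \frac{1171920 \sqrt{2}}{14579}$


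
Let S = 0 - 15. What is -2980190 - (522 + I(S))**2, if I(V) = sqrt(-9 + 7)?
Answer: -3252672 - 1044*I*sqrt(2) ≈ -3.2527e+6 - 1476.4*I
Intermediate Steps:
S = -15
I(V) = I*sqrt(2) (I(V) = sqrt(-2) = I*sqrt(2))
-2980190 - (522 + I(S))**2 = -2980190 - (522 + I*sqrt(2))**2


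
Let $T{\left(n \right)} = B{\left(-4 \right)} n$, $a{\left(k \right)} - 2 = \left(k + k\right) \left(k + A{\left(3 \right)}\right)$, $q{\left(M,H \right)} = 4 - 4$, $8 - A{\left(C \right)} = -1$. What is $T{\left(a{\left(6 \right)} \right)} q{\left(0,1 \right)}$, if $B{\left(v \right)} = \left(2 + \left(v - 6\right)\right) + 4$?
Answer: $0$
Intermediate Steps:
$B{\left(v \right)} = v$ ($B{\left(v \right)} = \left(2 + \left(v - 6\right)\right) + 4 = \left(2 + \left(-6 + v\right)\right) + 4 = \left(-4 + v\right) + 4 = v$)
$A{\left(C \right)} = 9$ ($A{\left(C \right)} = 8 - -1 = 8 + 1 = 9$)
$q{\left(M,H \right)} = 0$ ($q{\left(M,H \right)} = 4 - 4 = 0$)
$a{\left(k \right)} = 2 + 2 k \left(9 + k\right)$ ($a{\left(k \right)} = 2 + \left(k + k\right) \left(k + 9\right) = 2 + 2 k \left(9 + k\right)$)
$T{\left(n \right)} = - 4 n$
$T{\left(a{\left(6 \right)} \right)} q{\left(0,1 \right)} = - 4 \left(2 + 2 \cdot 6^{2} + 18 \cdot 6\right) 0 = - 4 \left(2 + 2 \cdot 36 + 108\right) 0 = - 4 \left(2 + 72 + 108\right) 0 = \left(-4\right) 182 \cdot 0 = \left(-728\right) 0 = 0$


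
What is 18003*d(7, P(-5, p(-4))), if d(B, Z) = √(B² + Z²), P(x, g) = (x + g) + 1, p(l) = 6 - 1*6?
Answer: 18003*√65 ≈ 1.4514e+5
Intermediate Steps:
p(l) = 0 (p(l) = 6 - 6 = 0)
P(x, g) = 1 + g + x (P(x, g) = (g + x) + 1 = 1 + g + x)
18003*d(7, P(-5, p(-4))) = 18003*√(7² + (1 + 0 - 5)²) = 18003*√(49 + (-4)²) = 18003*√(49 + 16) = 18003*√65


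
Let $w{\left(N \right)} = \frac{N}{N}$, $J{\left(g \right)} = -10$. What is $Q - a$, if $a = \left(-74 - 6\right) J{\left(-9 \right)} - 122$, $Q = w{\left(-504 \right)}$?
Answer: $-677$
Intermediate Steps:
$w{\left(N \right)} = 1$
$Q = 1$
$a = 678$ ($a = \left(-74 - 6\right) \left(-10\right) - 122 = \left(-80\right) \left(-10\right) - 122 = 800 - 122 = 678$)
$Q - a = 1 - 678 = -677$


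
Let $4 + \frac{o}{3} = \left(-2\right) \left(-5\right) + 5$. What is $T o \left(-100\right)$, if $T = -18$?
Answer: $59400$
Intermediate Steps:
$o = 33$ ($o = -12 + 3 \left(\left(-2\right) \left(-5\right) + 5\right) = -12 + 3 \left(10 + 5\right) = -12 + 3 \cdot 15 = -12 + 45 = 33$)
$T o \left(-100\right) = \left(-18\right) 33 \left(-100\right) = \left(-594\right) \left(-100\right) = 59400$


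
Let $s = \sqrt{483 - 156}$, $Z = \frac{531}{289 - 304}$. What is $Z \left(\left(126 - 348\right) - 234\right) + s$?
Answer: $\frac{80712}{5} + \sqrt{327} \approx 16160.0$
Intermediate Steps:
$Z = - \frac{177}{5}$ ($Z = \frac{531}{-15} = 531 \left(- \frac{1}{15}\right) = - \frac{177}{5} \approx -35.4$)
$s = \sqrt{327} \approx 18.083$
$Z \left(\left(126 - 348\right) - 234\right) + s = - \frac{177 \left(\left(126 - 348\right) - 234\right)}{5} + \sqrt{327} = - \frac{177 \left(-222 - 234\right)}{5} + \sqrt{327} = \left(- \frac{177}{5}\right) \left(-456\right) + \sqrt{327} = \frac{80712}{5} + \sqrt{327}$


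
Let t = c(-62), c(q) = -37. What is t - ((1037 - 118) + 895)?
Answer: -1851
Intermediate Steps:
t = -37
t - ((1037 - 118) + 895) = -37 - ((1037 - 118) + 895) = -37 - (919 + 895) = -37 - 1*1814 = -37 - 1814 = -1851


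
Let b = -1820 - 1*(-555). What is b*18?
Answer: -22770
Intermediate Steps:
b = -1265 (b = -1820 + 555 = -1265)
b*18 = -1265*18 = -22770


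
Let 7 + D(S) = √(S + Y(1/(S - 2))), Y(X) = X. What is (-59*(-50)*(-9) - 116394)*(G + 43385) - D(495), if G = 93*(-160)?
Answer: -4074618713 - 494*√493/493 ≈ -4.0746e+9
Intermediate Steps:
G = -14880
D(S) = -7 + √(S + 1/(-2 + S)) (D(S) = -7 + √(S + 1/(S - 2)) = -7 + √(S + 1/(-2 + S)))
(-59*(-50)*(-9) - 116394)*(G + 43385) - D(495) = (-59*(-50)*(-9) - 116394)*(-14880 + 43385) - (-7 + √((1 + 495*(-2 + 495))/(-2 + 495))) = (2950*(-9) - 116394)*28505 - (-7 + √((1 + 495*493)/493)) = (-26550 - 116394)*28505 - (-7 + √((1 + 244035)/493)) = -142944*28505 - (-7 + √((1/493)*244036)) = -4074618720 - (-7 + √(244036/493)) = -4074618720 - (-7 + 494*√493/493) = -4074618720 + (7 - 494*√493/493) = -4074618713 - 494*√493/493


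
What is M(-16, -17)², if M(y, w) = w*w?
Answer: 83521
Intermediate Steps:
M(y, w) = w²
M(-16, -17)² = ((-17)²)² = 289² = 83521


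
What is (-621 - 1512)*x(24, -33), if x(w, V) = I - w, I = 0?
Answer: 51192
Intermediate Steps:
x(w, V) = -w (x(w, V) = 0 - w = -w)
(-621 - 1512)*x(24, -33) = (-621 - 1512)*(-1*24) = -2133*(-24) = 51192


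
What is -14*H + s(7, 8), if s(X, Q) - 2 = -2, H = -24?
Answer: 336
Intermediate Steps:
s(X, Q) = 0 (s(X, Q) = 2 - 2 = 0)
-14*H + s(7, 8) = -14*(-24) + 0 = 336 + 0 = 336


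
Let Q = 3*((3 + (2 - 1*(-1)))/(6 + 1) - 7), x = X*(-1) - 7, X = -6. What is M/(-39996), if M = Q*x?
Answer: -43/93324 ≈ -0.00046076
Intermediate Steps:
x = -1 (x = -6*(-1) - 7 = 6 - 7 = -1)
Q = -129/7 (Q = 3*((3 + (2 + 1))/7 - 7) = 3*((3 + 3)*(⅐) - 7) = 3*(6*(⅐) - 7) = 3*(6/7 - 7) = 3*(-43/7) = -129/7 ≈ -18.429)
M = 129/7 (M = -129/7*(-1) = 129/7 ≈ 18.429)
M/(-39996) = (129/7)/(-39996) = (129/7)*(-1/39996) = -43/93324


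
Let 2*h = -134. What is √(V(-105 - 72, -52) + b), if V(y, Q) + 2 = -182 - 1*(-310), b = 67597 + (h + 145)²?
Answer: √73807 ≈ 271.67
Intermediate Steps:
h = -67 (h = (½)*(-134) = -67)
b = 73681 (b = 67597 + (-67 + 145)² = 67597 + 78² = 67597 + 6084 = 73681)
V(y, Q) = 126 (V(y, Q) = -2 + (-182 - 1*(-310)) = -2 + (-182 + 310) = -2 + 128 = 126)
√(V(-105 - 72, -52) + b) = √(126 + 73681) = √73807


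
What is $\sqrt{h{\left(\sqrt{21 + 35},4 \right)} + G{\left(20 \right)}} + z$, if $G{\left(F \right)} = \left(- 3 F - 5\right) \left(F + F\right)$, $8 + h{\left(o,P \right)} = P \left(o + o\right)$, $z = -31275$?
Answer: $-31275 + 4 i \sqrt{163 - \sqrt{14}} \approx -31275.0 + 50.479 i$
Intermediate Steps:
$h{\left(o,P \right)} = -8 + 2 P o$ ($h{\left(o,P \right)} = -8 + P \left(o + o\right) = -8 + P 2 o = -8 + 2 P o$)
$G{\left(F \right)} = 2 F \left(-5 - 3 F\right)$ ($G{\left(F \right)} = \left(-5 - 3 F\right) 2 F = 2 F \left(-5 - 3 F\right)$)
$\sqrt{h{\left(\sqrt{21 + 35},4 \right)} + G{\left(20 \right)}} + z = \sqrt{\left(-8 + 2 \cdot 4 \sqrt{21 + 35}\right) - 40 \left(5 + 3 \cdot 20\right)} - 31275 = \sqrt{\left(-8 + 2 \cdot 4 \sqrt{56}\right) - 40 \left(5 + 60\right)} - 31275 = \sqrt{\left(-8 + 2 \cdot 4 \cdot 2 \sqrt{14}\right) - 40 \cdot 65} - 31275 = \sqrt{\left(-8 + 16 \sqrt{14}\right) - 2600} - 31275 = \sqrt{-2608 + 16 \sqrt{14}} - 31275 = -31275 + \sqrt{-2608 + 16 \sqrt{14}}$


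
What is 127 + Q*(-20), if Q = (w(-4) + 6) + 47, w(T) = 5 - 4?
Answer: -953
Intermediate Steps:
w(T) = 1
Q = 54 (Q = (1 + 6) + 47 = 7 + 47 = 54)
127 + Q*(-20) = 127 + 54*(-20) = 127 - 1080 = -953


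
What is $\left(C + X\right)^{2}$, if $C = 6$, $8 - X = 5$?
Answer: $81$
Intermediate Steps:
$X = 3$ ($X = 8 - 5 = 3$)
$\left(C + X\right)^{2} = \left(6 + 3\right)^{2} = 9^{2} = 81$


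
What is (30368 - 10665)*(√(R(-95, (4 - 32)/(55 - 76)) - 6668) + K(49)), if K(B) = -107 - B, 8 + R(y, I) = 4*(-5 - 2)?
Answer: -3073668 + 78812*I*√419 ≈ -3.0737e+6 + 1.6132e+6*I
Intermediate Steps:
R(y, I) = -36 (R(y, I) = -8 + 4*(-5 - 2) = -8 + 4*(-7) = -8 - 28 = -36)
(30368 - 10665)*(√(R(-95, (4 - 32)/(55 - 76)) - 6668) + K(49)) = (30368 - 10665)*(√(-36 - 6668) + (-107 - 1*49)) = 19703*(√(-6704) + (-107 - 49)) = 19703*(4*I*√419 - 156) = 19703*(-156 + 4*I*√419) = -3073668 + 78812*I*√419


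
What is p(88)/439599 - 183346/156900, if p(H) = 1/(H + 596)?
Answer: -4594126927403/3931465736700 ≈ -1.1686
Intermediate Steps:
p(H) = 1/(596 + H)
p(88)/439599 - 183346/156900 = 1/((596 + 88)*439599) - 183346/156900 = (1/439599)/684 - 183346*1/156900 = (1/684)*(1/439599) - 91673/78450 = 1/300685716 - 91673/78450 = -4594126927403/3931465736700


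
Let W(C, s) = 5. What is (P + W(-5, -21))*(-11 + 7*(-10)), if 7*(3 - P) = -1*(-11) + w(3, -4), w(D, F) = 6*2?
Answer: -2673/7 ≈ -381.86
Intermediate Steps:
w(D, F) = 12
P = -2/7 (P = 3 - (-1*(-11) + 12)/7 = 3 - (11 + 12)/7 = 3 - ⅐*23 = 3 - 23/7 = -2/7 ≈ -0.28571)
(P + W(-5, -21))*(-11 + 7*(-10)) = (-2/7 + 5)*(-11 + 7*(-10)) = 33*(-11 - 70)/7 = (33/7)*(-81) = -2673/7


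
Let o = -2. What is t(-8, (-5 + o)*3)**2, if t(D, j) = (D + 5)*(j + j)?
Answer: 15876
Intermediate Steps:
t(D, j) = 2*j*(5 + D) (t(D, j) = (5 + D)*(2*j) = 2*j*(5 + D))
t(-8, (-5 + o)*3)**2 = (2*((-5 - 2)*3)*(5 - 8))**2 = (2*(-7*3)*(-3))**2 = (2*(-21)*(-3))**2 = 126**2 = 15876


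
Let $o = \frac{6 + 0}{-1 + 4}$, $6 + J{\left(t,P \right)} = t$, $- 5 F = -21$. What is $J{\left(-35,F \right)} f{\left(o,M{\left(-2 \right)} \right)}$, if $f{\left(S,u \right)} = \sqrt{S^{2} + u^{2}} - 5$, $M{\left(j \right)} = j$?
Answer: $205 - 82 \sqrt{2} \approx 89.034$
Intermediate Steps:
$F = \frac{21}{5}$ ($F = \left(- \frac{1}{5}\right) \left(-21\right) = \frac{21}{5} \approx 4.2$)
$J{\left(t,P \right)} = -6 + t$
$o = 2$ ($o = \frac{6}{3} = 6 \cdot \frac{1}{3} = 2$)
$f{\left(S,u \right)} = -5 + \sqrt{S^{2} + u^{2}}$ ($f{\left(S,u \right)} = \sqrt{S^{2} + u^{2}} - 5 = -5 + \sqrt{S^{2} + u^{2}}$)
$J{\left(-35,F \right)} f{\left(o,M{\left(-2 \right)} \right)} = \left(-6 - 35\right) \left(-5 + \sqrt{2^{2} + \left(-2\right)^{2}}\right) = - 41 \left(-5 + \sqrt{4 + 4}\right) = - 41 \left(-5 + \sqrt{8}\right) = - 41 \left(-5 + 2 \sqrt{2}\right) = 205 - 82 \sqrt{2}$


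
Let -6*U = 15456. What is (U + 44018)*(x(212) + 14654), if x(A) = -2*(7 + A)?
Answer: 589139472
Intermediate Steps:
U = -2576 (U = -1/6*15456 = -2576)
x(A) = -14 - 2*A
(U + 44018)*(x(212) + 14654) = (-2576 + 44018)*((-14 - 2*212) + 14654) = 41442*((-14 - 424) + 14654) = 41442*(-438 + 14654) = 41442*14216 = 589139472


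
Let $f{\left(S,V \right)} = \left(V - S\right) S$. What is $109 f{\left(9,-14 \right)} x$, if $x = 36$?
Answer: $-812268$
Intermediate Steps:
$f{\left(S,V \right)} = S \left(V - S\right)$
$109 f{\left(9,-14 \right)} x = 109 \cdot 9 \left(-14 - 9\right) 36 = 109 \cdot 9 \left(-23\right) 36 = 109 \left(-207\right) 36 = \left(-22563\right) 36 = -812268$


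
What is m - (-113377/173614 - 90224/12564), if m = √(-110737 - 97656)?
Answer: 4272154541/545321574 + I*√208393 ≈ 7.8342 + 456.5*I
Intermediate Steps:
m = I*√208393 (m = √(-208393) = I*√208393 ≈ 456.5*I)
m - (-113377/173614 - 90224/12564) = I*√208393 - (-113377/173614 - 90224/12564) = I*√208393 - (-113377*1/173614 - 90224*1/12564) = I*√208393 - (-113377/173614 - 22556/3141) = I*√208393 - 1*(-4272154541/545321574) = I*√208393 + 4272154541/545321574 = 4272154541/545321574 + I*√208393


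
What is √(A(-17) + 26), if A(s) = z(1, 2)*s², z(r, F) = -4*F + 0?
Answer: 3*I*√254 ≈ 47.812*I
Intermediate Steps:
z(r, F) = -4*F
A(s) = -8*s² (A(s) = (-4*2)*s² = -8*s²)
√(A(-17) + 26) = √(-8*(-17)² + 26) = √(-8*289 + 26) = √(-2312 + 26) = √(-2286) = 3*I*√254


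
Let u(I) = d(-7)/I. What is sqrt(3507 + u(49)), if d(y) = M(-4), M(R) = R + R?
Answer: sqrt(171835)/7 ≈ 59.219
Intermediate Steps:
M(R) = 2*R
d(y) = -8 (d(y) = 2*(-4) = -8)
u(I) = -8/I
sqrt(3507 + u(49)) = sqrt(3507 - 8/49) = sqrt(171835/49) = sqrt(171835)/7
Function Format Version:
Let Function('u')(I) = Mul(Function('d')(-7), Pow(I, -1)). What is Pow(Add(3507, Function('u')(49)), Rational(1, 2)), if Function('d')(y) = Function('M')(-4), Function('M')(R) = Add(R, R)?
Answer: Mul(Rational(1, 7), Pow(171835, Rational(1, 2))) ≈ 59.219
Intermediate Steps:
Function('M')(R) = Mul(2, R)
Function('d')(y) = -8 (Function('d')(y) = Mul(2, -4) = -8)
Function('u')(I) = Mul(-8, Pow(I, -1))
Pow(Add(3507, Function('u')(49)), Rational(1, 2)) = Pow(Add(3507, Mul(-8, Pow(49, -1))), Rational(1, 2)) = Pow(Add(3507, Mul(-8, Rational(1, 49))), Rational(1, 2)) = Pow(Add(3507, Rational(-8, 49)), Rational(1, 2)) = Pow(Rational(171835, 49), Rational(1, 2)) = Mul(Rational(1, 7), Pow(171835, Rational(1, 2)))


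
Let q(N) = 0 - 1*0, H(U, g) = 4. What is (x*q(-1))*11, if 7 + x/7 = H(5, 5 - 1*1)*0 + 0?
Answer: 0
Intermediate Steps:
x = -49 (x = -49 + 7*(4*0 + 0) = -49 + 7*(0 + 0) = -49 + 7*0 = -49 + 0 = -49)
q(N) = 0 (q(N) = 0 + 0 = 0)
(x*q(-1))*11 = -49*0*11 = 0*11 = 0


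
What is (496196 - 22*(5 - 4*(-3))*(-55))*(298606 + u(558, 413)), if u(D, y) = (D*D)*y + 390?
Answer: 66607172771248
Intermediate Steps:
u(D, y) = 390 + y*D**2 (u(D, y) = D**2*y + 390 = y*D**2 + 390 = 390 + y*D**2)
(496196 - 22*(5 - 4*(-3))*(-55))*(298606 + u(558, 413)) = (496196 - 22*(5 - 4*(-3))*(-55))*(298606 + (390 + 413*558**2)) = (496196 - 22*(5 + 12)*(-55))*(298606 + (390 + 413*311364)) = (496196 - 22*17*(-55))*(298606 + (390 + 128593332)) = (496196 - 374*(-55))*(298606 + 128593722) = (496196 + 20570)*128892328 = 516766*128892328 = 66607172771248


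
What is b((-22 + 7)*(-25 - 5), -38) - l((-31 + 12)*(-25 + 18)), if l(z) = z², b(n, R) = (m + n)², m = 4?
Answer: 188427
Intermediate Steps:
b(n, R) = (4 + n)²
b((-22 + 7)*(-25 - 5), -38) - l((-31 + 12)*(-25 + 18)) = (4 + (-22 + 7)*(-25 - 5))² - ((-31 + 12)*(-25 + 18))² = (4 - 15*(-30))² - (-19*(-7))² = (4 + 450)² - 1*133² = 454² - 1*17689 = 206116 - 17689 = 188427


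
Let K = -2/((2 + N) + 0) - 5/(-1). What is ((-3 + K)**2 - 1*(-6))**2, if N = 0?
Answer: 49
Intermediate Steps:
K = 4 (K = -2/((2 + 0) + 0) - 5/(-1) = -2/(2 + 0) - 5*(-1) = -2/2 + 5 = -2*1/2 + 5 = -1 + 5 = 4)
((-3 + K)**2 - 1*(-6))**2 = ((-3 + 4)**2 - 1*(-6))**2 = (1**2 + 6)**2 = (1 + 6)**2 = 7**2 = 49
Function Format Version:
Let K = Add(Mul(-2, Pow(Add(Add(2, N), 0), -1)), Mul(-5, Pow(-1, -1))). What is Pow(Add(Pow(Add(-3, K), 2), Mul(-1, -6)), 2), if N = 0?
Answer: 49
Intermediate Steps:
K = 4 (K = Add(Mul(-2, Pow(Add(Add(2, 0), 0), -1)), Mul(-5, Pow(-1, -1))) = Add(Mul(-2, Pow(Add(2, 0), -1)), Mul(-5, -1)) = Add(Mul(-2, Pow(2, -1)), 5) = Add(Mul(-2, Rational(1, 2)), 5) = Add(-1, 5) = 4)
Pow(Add(Pow(Add(-3, K), 2), Mul(-1, -6)), 2) = Pow(Add(Pow(Add(-3, 4), 2), Mul(-1, -6)), 2) = Pow(Add(Pow(1, 2), 6), 2) = Pow(Add(1, 6), 2) = Pow(7, 2) = 49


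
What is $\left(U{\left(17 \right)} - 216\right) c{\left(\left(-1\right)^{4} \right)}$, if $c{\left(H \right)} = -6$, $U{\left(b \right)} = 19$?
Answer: $1182$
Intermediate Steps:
$\left(U{\left(17 \right)} - 216\right) c{\left(\left(-1\right)^{4} \right)} = \left(19 - 216\right) \left(-6\right) = \left(-197\right) \left(-6\right) = 1182$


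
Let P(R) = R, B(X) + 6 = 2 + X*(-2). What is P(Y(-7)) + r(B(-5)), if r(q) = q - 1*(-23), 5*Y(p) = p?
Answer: 138/5 ≈ 27.600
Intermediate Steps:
B(X) = -4 - 2*X (B(X) = -6 + (2 + X*(-2)) = -6 + (2 - 2*X) = -4 - 2*X)
Y(p) = p/5
r(q) = 23 + q (r(q) = q + 23 = 23 + q)
P(Y(-7)) + r(B(-5)) = (1/5)*(-7) + (23 + (-4 - 2*(-5))) = -7/5 + (23 + (-4 + 10)) = -7/5 + (23 + 6) = -7/5 + 29 = 138/5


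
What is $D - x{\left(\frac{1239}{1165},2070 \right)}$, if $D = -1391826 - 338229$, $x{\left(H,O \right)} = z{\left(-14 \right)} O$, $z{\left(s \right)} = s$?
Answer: $-1701075$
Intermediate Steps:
$x{\left(H,O \right)} = - 14 O$
$D = -1730055$ ($D = -1391826 - 338229 = -1730055$)
$D - x{\left(\frac{1239}{1165},2070 \right)} = -1730055 - \left(-14\right) 2070 = -1730055 - -28980 = -1730055 + 28980 = -1701075$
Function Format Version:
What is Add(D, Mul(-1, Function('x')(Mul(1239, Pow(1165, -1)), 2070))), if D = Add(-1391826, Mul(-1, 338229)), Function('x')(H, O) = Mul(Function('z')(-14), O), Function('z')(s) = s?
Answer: -1701075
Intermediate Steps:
Function('x')(H, O) = Mul(-14, O)
D = -1730055 (D = Add(-1391826, -338229) = -1730055)
Add(D, Mul(-1, Function('x')(Mul(1239, Pow(1165, -1)), 2070))) = Add(-1730055, Mul(-1, Mul(-14, 2070))) = Add(-1730055, Mul(-1, -28980)) = Add(-1730055, 28980) = -1701075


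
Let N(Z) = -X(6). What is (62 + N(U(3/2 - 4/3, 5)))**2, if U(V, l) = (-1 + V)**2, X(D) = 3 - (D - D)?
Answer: 3481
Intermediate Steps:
X(D) = 3 (X(D) = 3 - 1*0 = 3 + 0 = 3)
N(Z) = -3 (N(Z) = -1*3 = -3)
(62 + N(U(3/2 - 4/3, 5)))**2 = (62 - 3)**2 = 59**2 = 3481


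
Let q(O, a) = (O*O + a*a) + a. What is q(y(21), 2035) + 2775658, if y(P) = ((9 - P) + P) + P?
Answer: 6919818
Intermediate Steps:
y(P) = 9 + P
q(O, a) = a + O² + a² (q(O, a) = (O² + a²) + a = a + O² + a²)
q(y(21), 2035) + 2775658 = (2035 + (9 + 21)² + 2035²) + 2775658 = (2035 + 30² + 4141225) + 2775658 = (2035 + 900 + 4141225) + 2775658 = 4144160 + 2775658 = 6919818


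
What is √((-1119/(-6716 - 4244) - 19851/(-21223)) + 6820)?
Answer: √23065618671988617235/58151020 ≈ 82.590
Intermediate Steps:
√((-1119/(-6716 - 4244) - 19851/(-21223)) + 6820) = √((-1119/(-10960) - 19851*(-1/21223)) + 6820) = √((-1119*(-1/10960) + 19851/21223) + 6820) = √((1119/10960 + 19851/21223) + 6820) = √(241315497/232604080 + 6820) = √(1586601141097/232604080) = √23065618671988617235/58151020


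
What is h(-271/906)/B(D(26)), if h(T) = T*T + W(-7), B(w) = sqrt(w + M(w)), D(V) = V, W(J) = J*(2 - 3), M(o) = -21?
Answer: 5819293*sqrt(5)/4104180 ≈ 3.1705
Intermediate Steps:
W(J) = -J (W(J) = J*(-1) = -J)
B(w) = sqrt(-21 + w) (B(w) = sqrt(w - 21) = sqrt(-21 + w))
h(T) = 7 + T**2 (h(T) = T*T - 1*(-7) = T**2 + 7 = 7 + T**2)
h(-271/906)/B(D(26)) = (7 + (-271/906)**2)/(sqrt(-21 + 26)) = (7 + (-271*1/906)**2)/(sqrt(5)) = (7 + (-271/906)**2)*(sqrt(5)/5) = (7 + 73441/820836)*(sqrt(5)/5) = 5819293*(sqrt(5)/5)/820836 = 5819293*sqrt(5)/4104180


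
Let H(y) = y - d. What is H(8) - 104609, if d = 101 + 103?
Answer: -104805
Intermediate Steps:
d = 204
H(y) = -204 + y (H(y) = y - 1*204 = y - 204 = -204 + y)
H(8) - 104609 = (-204 + 8) - 104609 = -196 - 104609 = -104805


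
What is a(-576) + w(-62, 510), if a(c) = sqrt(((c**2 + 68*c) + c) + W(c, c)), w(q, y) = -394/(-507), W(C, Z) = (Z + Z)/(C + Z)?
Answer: 394/507 + sqrt(292033) ≈ 541.18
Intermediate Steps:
W(C, Z) = 2*Z/(C + Z) (W(C, Z) = (2*Z)/(C + Z) = 2*Z/(C + Z))
w(q, y) = 394/507 (w(q, y) = -394*(-1/507) = 394/507)
a(c) = sqrt(1 + c**2 + 69*c) (a(c) = sqrt(((c**2 + 68*c) + c) + 2*c/(c + c)) = sqrt((c**2 + 69*c) + 2*c/((2*c))) = sqrt((c**2 + 69*c) + 2*c*(1/(2*c))) = sqrt((c**2 + 69*c) + 1) = sqrt(1 + c**2 + 69*c))
a(-576) + w(-62, 510) = sqrt(1 + (-576)**2 + 69*(-576)) + 394/507 = sqrt(1 + 331776 - 39744) + 394/507 = sqrt(292033) + 394/507 = 394/507 + sqrt(292033)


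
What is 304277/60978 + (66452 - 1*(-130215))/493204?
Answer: 81031496917/15037296756 ≈ 5.3887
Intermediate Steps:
304277/60978 + (66452 - 1*(-130215))/493204 = 304277*(1/60978) + (66452 + 130215)*(1/493204) = 304277/60978 + 196667*(1/493204) = 304277/60978 + 196667/493204 = 81031496917/15037296756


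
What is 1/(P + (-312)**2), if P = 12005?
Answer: 1/109349 ≈ 9.1450e-6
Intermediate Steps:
1/(P + (-312)**2) = 1/(12005 + (-312)**2) = 1/(12005 + 97344) = 1/109349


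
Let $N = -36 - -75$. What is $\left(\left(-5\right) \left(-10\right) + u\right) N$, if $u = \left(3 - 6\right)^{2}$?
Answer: $2301$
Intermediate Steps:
$N = 39$ ($N = -36 + 75 = 39$)
$u = 9$ ($u = \left(-3\right)^{2} = 9$)
$\left(\left(-5\right) \left(-10\right) + u\right) N = \left(\left(-5\right) \left(-10\right) + 9\right) 39 = \left(50 + 9\right) 39 = 59 \cdot 39 = 2301$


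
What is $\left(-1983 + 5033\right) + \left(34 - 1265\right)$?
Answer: $1819$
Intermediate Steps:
$\left(-1983 + 5033\right) + \left(34 - 1265\right) = 3050 + \left(34 - 1265\right) = 3050 - 1231 = 1819$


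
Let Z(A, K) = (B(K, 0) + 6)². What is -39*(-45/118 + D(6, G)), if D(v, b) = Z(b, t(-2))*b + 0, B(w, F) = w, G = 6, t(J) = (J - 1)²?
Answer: -6210945/118 ≈ -52635.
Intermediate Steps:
t(J) = (-1 + J)²
Z(A, K) = (6 + K)² (Z(A, K) = (K + 6)² = (6 + K)²)
D(v, b) = 225*b (D(v, b) = (6 + (-1 - 2)²)²*b + 0 = (6 + (-3)²)²*b + 0 = (6 + 9)²*b + 0 = 15²*b + 0 = 225*b + 0 = 225*b)
-39*(-45/118 + D(6, G)) = -39*(-45/118 + 225*6) = -39*(-45*1/118 + 1350) = -39*(-45/118 + 1350) = -39*159255/118 = -6210945/118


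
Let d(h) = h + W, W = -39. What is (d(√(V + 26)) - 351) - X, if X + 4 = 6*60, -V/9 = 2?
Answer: -746 + 2*√2 ≈ -743.17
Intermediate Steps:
V = -18 (V = -9*2 = -18)
X = 356 (X = -4 + 6*60 = -4 + 360 = 356)
d(h) = -39 + h (d(h) = h - 39 = -39 + h)
(d(√(V + 26)) - 351) - X = ((-39 + √(-18 + 26)) - 351) - 1*356 = ((-39 + √8) - 351) - 356 = ((-39 + 2*√2) - 351) - 356 = (-390 + 2*√2) - 356 = -746 + 2*√2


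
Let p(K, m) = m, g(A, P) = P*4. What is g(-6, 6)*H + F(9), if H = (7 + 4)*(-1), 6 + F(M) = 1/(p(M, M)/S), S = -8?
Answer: -2438/9 ≈ -270.89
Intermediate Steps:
g(A, P) = 4*P
F(M) = -6 - 8/M (F(M) = -6 + 1/(M/(-8)) = -6 + 1/(M*(-⅛)) = -6 + 1/(-M/8) = -6 - 8/M)
H = -11 (H = 11*(-1) = -11)
g(-6, 6)*H + F(9) = (4*6)*(-11) + (-6 - 8/9) = 24*(-11) + (-6 - 8*⅑) = -264 + (-6 - 8/9) = -264 - 62/9 = -2438/9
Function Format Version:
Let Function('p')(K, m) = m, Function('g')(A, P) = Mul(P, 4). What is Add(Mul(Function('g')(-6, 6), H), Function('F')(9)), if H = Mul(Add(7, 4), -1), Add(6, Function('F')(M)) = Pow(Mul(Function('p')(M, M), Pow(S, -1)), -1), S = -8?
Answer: Rational(-2438, 9) ≈ -270.89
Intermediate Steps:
Function('g')(A, P) = Mul(4, P)
Function('F')(M) = Add(-6, Mul(-8, Pow(M, -1))) (Function('F')(M) = Add(-6, Pow(Mul(M, Pow(-8, -1)), -1)) = Add(-6, Pow(Mul(M, Rational(-1, 8)), -1)) = Add(-6, Pow(Mul(Rational(-1, 8), M), -1)) = Add(-6, Mul(-8, Pow(M, -1))))
H = -11 (H = Mul(11, -1) = -11)
Add(Mul(Function('g')(-6, 6), H), Function('F')(9)) = Add(Mul(Mul(4, 6), -11), Add(-6, Mul(-8, Pow(9, -1)))) = Add(Mul(24, -11), Add(-6, Mul(-8, Rational(1, 9)))) = Add(-264, Add(-6, Rational(-8, 9))) = Add(-264, Rational(-62, 9)) = Rational(-2438, 9)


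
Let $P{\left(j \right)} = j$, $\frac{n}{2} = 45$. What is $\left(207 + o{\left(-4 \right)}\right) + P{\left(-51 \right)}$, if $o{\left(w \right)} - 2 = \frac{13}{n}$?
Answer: $\frac{14233}{90} \approx 158.14$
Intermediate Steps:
$n = 90$ ($n = 2 \cdot 45 = 90$)
$o{\left(w \right)} = \frac{193}{90}$ ($o{\left(w \right)} = 2 + \frac{13}{90} = \frac{193}{90}$)
$\left(207 + o{\left(-4 \right)}\right) + P{\left(-51 \right)} = \left(207 + \frac{193}{90}\right) - 51 = \frac{18823}{90} - 51 = \frac{14233}{90}$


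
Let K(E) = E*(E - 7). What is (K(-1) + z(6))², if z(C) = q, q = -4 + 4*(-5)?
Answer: 256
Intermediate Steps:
K(E) = E*(-7 + E)
q = -24 (q = -4 - 20 = -24)
z(C) = -24
(K(-1) + z(6))² = (-(-7 - 1) - 24)² = (-1*(-8) - 24)² = (8 - 24)² = (-16)² = 256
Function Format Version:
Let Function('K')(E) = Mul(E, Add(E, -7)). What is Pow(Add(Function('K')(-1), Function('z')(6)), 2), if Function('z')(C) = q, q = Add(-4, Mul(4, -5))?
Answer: 256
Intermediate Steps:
Function('K')(E) = Mul(E, Add(-7, E))
q = -24 (q = Add(-4, -20) = -24)
Function('z')(C) = -24
Pow(Add(Function('K')(-1), Function('z')(6)), 2) = Pow(Add(Mul(-1, Add(-7, -1)), -24), 2) = Pow(Add(Mul(-1, -8), -24), 2) = Pow(Add(8, -24), 2) = Pow(-16, 2) = 256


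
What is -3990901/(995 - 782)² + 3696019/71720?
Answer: -118542733709/3253864680 ≈ -36.431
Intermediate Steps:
-3990901/(995 - 782)² + 3696019/71720 = -3990901/(213²) + 3696019*(1/71720) = -3990901/45369 + 3696019/71720 = -118542733709/3253864680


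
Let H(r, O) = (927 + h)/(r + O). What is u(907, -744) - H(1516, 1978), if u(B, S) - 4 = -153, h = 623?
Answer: -261078/1747 ≈ -149.44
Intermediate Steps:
u(B, S) = -149 (u(B, S) = 4 - 153 = -149)
H(r, O) = 1550/(O + r) (H(r, O) = (927 + 623)/(r + O) = 1550/(O + r))
u(907, -744) - H(1516, 1978) = -149 - 1550/(1978 + 1516) = -149 - 1550/3494 = -149 - 1*775/1747 = -149 - 775/1747 = -261078/1747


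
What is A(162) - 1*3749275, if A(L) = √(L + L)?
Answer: -3749257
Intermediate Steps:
A(L) = √2*√L (A(L) = √(2*L) = √2*√L)
A(162) - 1*3749275 = √2*√162 - 1*3749275 = √2*(9*√2) - 3749275 = 18 - 3749275 = -3749257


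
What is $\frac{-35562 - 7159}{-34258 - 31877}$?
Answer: $\frac{42721}{66135} \approx 0.64597$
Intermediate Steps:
$\frac{-35562 - 7159}{-34258 - 31877} = - \frac{42721}{-66135} = \left(-42721\right) \left(- \frac{1}{66135}\right) = \frac{42721}{66135}$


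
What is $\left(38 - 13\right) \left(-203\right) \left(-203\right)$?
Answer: $1030225$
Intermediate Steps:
$\left(38 - 13\right) \left(-203\right) \left(-203\right) = 25 \left(-203\right) \left(-203\right) = \left(-5075\right) \left(-203\right) = 1030225$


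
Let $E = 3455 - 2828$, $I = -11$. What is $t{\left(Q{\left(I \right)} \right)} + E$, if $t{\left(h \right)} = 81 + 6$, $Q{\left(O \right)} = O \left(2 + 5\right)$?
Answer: $714$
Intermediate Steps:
$Q{\left(O \right)} = 7 O$ ($Q{\left(O \right)} = O 7 = 7 O$)
$t{\left(h \right)} = 87$
$E = 627$
$t{\left(Q{\left(I \right)} \right)} + E = 87 + 627 = 714$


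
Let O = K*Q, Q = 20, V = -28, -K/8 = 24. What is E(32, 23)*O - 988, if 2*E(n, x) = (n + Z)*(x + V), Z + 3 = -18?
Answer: 104612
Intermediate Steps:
K = -192 (K = -8*24 = -192)
Z = -21 (Z = -3 - 18 = -21)
E(n, x) = (-28 + x)*(-21 + n)/2 (E(n, x) = ((n - 21)*(x - 28))/2 = ((-21 + n)*(-28 + x))/2 = ((-28 + x)*(-21 + n))/2 = (-28 + x)*(-21 + n)/2)
O = -3840 (O = -192*20 = -3840)
E(32, 23)*O - 988 = (294 - 14*32 - 21/2*23 + (1/2)*32*23)*(-3840) - 988 = (294 - 448 - 483/2 + 368)*(-3840) - 988 = -55/2*(-3840) - 988 = 105600 - 988 = 104612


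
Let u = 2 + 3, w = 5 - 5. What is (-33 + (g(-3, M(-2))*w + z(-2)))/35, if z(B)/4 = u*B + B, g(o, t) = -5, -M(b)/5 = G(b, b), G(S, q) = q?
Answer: -81/35 ≈ -2.3143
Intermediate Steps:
w = 0
M(b) = -5*b
u = 5
z(B) = 24*B (z(B) = 4*(5*B + B) = 4*(6*B) = 24*B)
(-33 + (g(-3, M(-2))*w + z(-2)))/35 = (-33 + (-5*0 + 24*(-2)))/35 = (-33 + (0 - 48))*(1/35) = (-33 - 48)*(1/35) = -81*1/35 = -81/35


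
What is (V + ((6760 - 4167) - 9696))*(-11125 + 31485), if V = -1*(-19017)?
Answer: 242569040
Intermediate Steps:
V = 19017
(V + ((6760 - 4167) - 9696))*(-11125 + 31485) = (19017 + ((6760 - 4167) - 9696))*(-11125 + 31485) = (19017 + (2593 - 9696))*20360 = (19017 - 7103)*20360 = 11914*20360 = 242569040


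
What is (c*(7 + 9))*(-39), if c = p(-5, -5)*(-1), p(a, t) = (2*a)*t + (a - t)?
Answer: 31200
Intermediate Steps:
p(a, t) = a - t + 2*a*t (p(a, t) = 2*a*t + (a - t) = a - t + 2*a*t)
c = -50 (c = (-5 - 1*(-5) + 2*(-5)*(-5))*(-1) = (-5 + 5 + 50)*(-1) = 50*(-1) = -50)
(c*(7 + 9))*(-39) = -50*(7 + 9)*(-39) = -50*16*(-39) = -800*(-39) = 31200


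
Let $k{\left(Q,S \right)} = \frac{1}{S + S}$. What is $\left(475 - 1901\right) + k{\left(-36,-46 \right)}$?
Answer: $- \frac{131193}{92} \approx -1426.0$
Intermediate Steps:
$k{\left(Q,S \right)} = \frac{1}{2 S}$
$\left(475 - 1901\right) + k{\left(-36,-46 \right)} = \left(475 - 1901\right) + \frac{1}{2 \left(-46\right)} = -1426 + \frac{1}{2} \left(- \frac{1}{46}\right) = -1426 - \frac{1}{92} = - \frac{131193}{92}$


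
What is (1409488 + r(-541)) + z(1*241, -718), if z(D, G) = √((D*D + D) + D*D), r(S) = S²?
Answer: 1702169 + √116403 ≈ 1.7025e+6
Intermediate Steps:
z(D, G) = √(D + 2*D²) (z(D, G) = √((D² + D) + D²) = √((D + D²) + D²) = √(D + 2*D²))
(1409488 + r(-541)) + z(1*241, -718) = (1409488 + (-541)²) + √((1*241)*(1 + 2*(1*241))) = (1409488 + 292681) + √(241*(1 + 2*241)) = 1702169 + √(241*(1 + 482)) = 1702169 + √(241*483) = 1702169 + √116403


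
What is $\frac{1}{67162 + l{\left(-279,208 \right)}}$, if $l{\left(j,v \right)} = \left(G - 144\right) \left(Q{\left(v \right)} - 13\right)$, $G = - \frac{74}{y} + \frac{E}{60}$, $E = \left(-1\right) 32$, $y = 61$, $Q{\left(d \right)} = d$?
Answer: $\frac{61}{2363228} \approx 2.5812 \cdot 10^{-5}$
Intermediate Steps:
$E = -32$
$G = - \frac{1598}{915}$ ($G = - \frac{74}{61} - \frac{32}{60} = \left(-74\right) \frac{1}{61} - \frac{8}{15} = - \frac{74}{61} - \frac{8}{15} = - \frac{1598}{915} \approx -1.7464$)
$l{\left(j,v \right)} = \frac{1733654}{915} - \frac{133358 v}{915}$ ($l{\left(j,v \right)} = \left(- \frac{1598}{915} - 144\right) \left(v - 13\right) = - \frac{133358 \left(-13 + v\right)}{915} = \frac{1733654}{915} - \frac{133358 v}{915}$)
$\frac{1}{67162 + l{\left(-279,208 \right)}} = \frac{1}{67162 + \left(\frac{1733654}{915} - \frac{27738464}{915}\right)} = \frac{1}{67162 - \frac{1733654}{61}} = \frac{1}{\frac{2363228}{61}} = \frac{61}{2363228}$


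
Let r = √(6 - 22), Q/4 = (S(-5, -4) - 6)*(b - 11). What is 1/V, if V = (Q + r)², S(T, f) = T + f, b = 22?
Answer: 3403/1482510152 + 165*I/5930040608 ≈ 2.2954e-6 + 2.7824e-8*I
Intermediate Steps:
Q = -660 (Q = 4*(((-5 - 4) - 6)*(22 - 11)) = 4*((-9 - 6)*11) = 4*(-15*11) = 4*(-165) = -660)
r = 4*I (r = √(-16) = 4*I ≈ 4.0*I)
V = (-660 + 4*I)² ≈ 4.3558e+5 - 5280.0*I
1/V = 1/(435584 - 5280*I) = (435584 + 5280*I)/189761299456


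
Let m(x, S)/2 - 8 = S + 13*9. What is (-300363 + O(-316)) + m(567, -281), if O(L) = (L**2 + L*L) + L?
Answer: -101279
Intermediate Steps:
O(L) = L + 2*L**2 (O(L) = (L**2 + L**2) + L = 2*L**2 + L = L + 2*L**2)
m(x, S) = 250 + 2*S (m(x, S) = 16 + 2*(S + 13*9) = 16 + 2*(S + 117) = 16 + 2*(117 + S) = 16 + (234 + 2*S) = 250 + 2*S)
(-300363 + O(-316)) + m(567, -281) = (-300363 - 316*(1 + 2*(-316))) + (250 + 2*(-281)) = (-300363 - 316*(1 - 632)) + (250 - 562) = (-300363 - 316*(-631)) - 312 = (-300363 + 199396) - 312 = -100967 - 312 = -101279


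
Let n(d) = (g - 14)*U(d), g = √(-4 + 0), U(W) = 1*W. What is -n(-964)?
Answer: -13496 + 1928*I ≈ -13496.0 + 1928.0*I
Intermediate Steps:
U(W) = W
g = 2*I (g = √(-4) = 2*I ≈ 2.0*I)
n(d) = d*(-14 + 2*I) (n(d) = (2*I - 14)*d = (-14 + 2*I)*d = d*(-14 + 2*I))
-n(-964) = -2*(-964)*(-7 + I) = -(13496 - 1928*I) = -13496 + 1928*I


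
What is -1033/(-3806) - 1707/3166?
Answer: -806591/3012449 ≈ -0.26775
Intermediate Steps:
-1033/(-3806) - 1707/3166 = -1033*(-1/3806) - 1707*1/3166 = 1033/3806 - 1707/3166 = -806591/3012449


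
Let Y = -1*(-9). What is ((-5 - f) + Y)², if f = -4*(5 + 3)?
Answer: 1296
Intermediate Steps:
f = -32 (f = -4*8 = -32)
Y = 9
((-5 - f) + Y)² = ((-5 - 1*(-32)) + 9)² = ((-5 + 32) + 9)² = (27 + 9)² = 36² = 1296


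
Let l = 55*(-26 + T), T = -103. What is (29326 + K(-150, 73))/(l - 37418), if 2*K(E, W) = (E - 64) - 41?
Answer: -58397/89026 ≈ -0.65595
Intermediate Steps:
K(E, W) = -105/2 + E/2 (K(E, W) = ((E - 64) - 41)/2 = ((-64 + E) - 41)/2 = (-105 + E)/2 = -105/2 + E/2)
l = -7095 (l = 55*(-26 - 103) = 55*(-129) = -7095)
(29326 + K(-150, 73))/(l - 37418) = (29326 + (-105/2 + (½)*(-150)))/(-7095 - 37418) = (29326 + (-105/2 - 75))/(-44513) = (29326 - 255/2)*(-1/44513) = (58397/2)*(-1/44513) = -58397/89026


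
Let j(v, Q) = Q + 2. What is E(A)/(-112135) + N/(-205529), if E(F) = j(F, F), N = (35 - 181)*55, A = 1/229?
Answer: 206107349639/5277761721035 ≈ 0.039052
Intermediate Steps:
A = 1/229 ≈ 0.0043668
N = -8030 (N = -146*55 = -8030)
j(v, Q) = 2 + Q
E(F) = 2 + F
E(A)/(-112135) + N/(-205529) = (2 + 1/229)/(-112135) - 8030/(-205529) = (459/229)*(-1/112135) - 8030*(-1/205529) = -459/25678915 + 8030/205529 = 206107349639/5277761721035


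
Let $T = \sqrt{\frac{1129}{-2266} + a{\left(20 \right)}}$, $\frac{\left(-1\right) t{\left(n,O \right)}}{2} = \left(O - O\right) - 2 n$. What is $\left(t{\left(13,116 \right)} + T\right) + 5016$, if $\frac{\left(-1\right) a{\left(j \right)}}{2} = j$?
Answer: $5068 + \frac{i \sqrt{207948554}}{2266} \approx 5068.0 + 6.3638 i$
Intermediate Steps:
$a{\left(j \right)} = - 2 j$
$t{\left(n,O \right)} = 4 n$ ($t{\left(n,O \right)} = - 2 \left(\left(O - O\right) - 2 n\right) = - 2 \left(0 - 2 n\right) = - 2 \left(- 2 n\right) = 4 n$)
$T = \frac{i \sqrt{207948554}}{2266}$ ($T = \sqrt{\frac{1129}{-2266} - 40} = \sqrt{1129 \left(- \frac{1}{2266}\right) - 40} = \sqrt{- \frac{1129}{2266} - 40} = \sqrt{- \frac{91769}{2266}} = \frac{i \sqrt{207948554}}{2266} \approx 6.3638 i$)
$\left(t{\left(13,116 \right)} + T\right) + 5016 = \left(4 \cdot 13 + \frac{i \sqrt{207948554}}{2266}\right) + 5016 = \left(52 + \frac{i \sqrt{207948554}}{2266}\right) + 5016 = 5068 + \frac{i \sqrt{207948554}}{2266}$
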